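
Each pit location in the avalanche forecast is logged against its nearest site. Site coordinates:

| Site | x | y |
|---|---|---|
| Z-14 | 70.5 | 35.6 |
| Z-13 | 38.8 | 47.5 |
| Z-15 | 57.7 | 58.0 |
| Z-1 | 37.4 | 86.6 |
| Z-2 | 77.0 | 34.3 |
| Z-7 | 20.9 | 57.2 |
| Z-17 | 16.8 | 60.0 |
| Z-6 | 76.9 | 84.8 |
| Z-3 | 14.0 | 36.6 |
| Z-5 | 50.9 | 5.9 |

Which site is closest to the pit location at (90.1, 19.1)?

Squared distances to each site:
Z-14: 656.410; Z-13: 3438.250; Z-15: 2562.970; Z-1: 7333.540; Z-2: 402.650; Z-7: 6240.250; Z-17: 7045.700; Z-6: 4490.730; Z-3: 6097.460; Z-5: 1710.880.
Minimum at Z-2.

Z-2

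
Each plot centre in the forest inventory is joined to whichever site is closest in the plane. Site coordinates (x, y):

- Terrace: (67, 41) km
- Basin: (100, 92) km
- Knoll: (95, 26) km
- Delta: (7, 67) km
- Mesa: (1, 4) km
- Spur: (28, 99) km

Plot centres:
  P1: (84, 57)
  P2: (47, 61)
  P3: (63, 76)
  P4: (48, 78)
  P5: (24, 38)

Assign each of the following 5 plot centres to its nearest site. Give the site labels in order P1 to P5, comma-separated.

Terrace, Terrace, Terrace, Spur, Delta

P1 → Terrace (d²=545.00)
P2 → Terrace (d²=800.00)
P3 → Terrace (d²=1241.00)
P4 → Spur (d²=841.00)
P5 → Delta (d²=1130.00)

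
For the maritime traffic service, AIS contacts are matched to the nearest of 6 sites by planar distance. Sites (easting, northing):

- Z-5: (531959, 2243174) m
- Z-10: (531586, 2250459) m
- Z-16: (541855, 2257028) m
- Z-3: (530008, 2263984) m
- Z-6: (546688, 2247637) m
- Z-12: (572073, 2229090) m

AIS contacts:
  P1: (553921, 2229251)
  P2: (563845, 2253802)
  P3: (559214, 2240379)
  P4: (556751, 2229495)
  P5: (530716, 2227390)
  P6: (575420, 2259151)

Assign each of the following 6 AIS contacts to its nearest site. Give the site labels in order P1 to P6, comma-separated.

P1 → Z-12 (d²=329521025.00)
P2 → Z-6 (d²=332369874.00)
P3 → Z-6 (d²=209579240.00)
P4 → Z-12 (d²=234927709.00)
P5 → Z-5 (d²=250679705.00)
P6 → Z-12 (d²=914866130.00)

Z-12, Z-6, Z-6, Z-12, Z-5, Z-12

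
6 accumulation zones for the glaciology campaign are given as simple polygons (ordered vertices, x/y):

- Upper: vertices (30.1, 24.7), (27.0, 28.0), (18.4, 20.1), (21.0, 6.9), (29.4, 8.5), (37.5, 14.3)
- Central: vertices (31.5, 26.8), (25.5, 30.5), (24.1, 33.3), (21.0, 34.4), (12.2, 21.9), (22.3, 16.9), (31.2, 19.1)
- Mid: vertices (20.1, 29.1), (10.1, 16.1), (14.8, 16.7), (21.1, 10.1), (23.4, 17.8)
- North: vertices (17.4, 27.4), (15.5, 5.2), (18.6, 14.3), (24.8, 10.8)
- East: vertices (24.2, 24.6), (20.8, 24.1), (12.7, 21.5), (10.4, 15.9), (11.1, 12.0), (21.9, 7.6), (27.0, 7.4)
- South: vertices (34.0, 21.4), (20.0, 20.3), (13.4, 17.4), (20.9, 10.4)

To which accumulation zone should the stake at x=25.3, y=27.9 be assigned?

Central

Cast a ray rightward from (25.3, 27.9). For each polygon, the edges (by vertex number in listed order) whose endpoints lie on opposite sides of y = 27.9, where each meets that height, and whether that is right or left of the point:
Upper: 1–2 at x≈27.09 (right), 2–3 at x≈26.89 (right) → 2 crossings.
Central: 1–2 at x≈29.72 (right), 4–5 at x≈16.42 (left) → 1 crossing.
Mid: 1–2 at x≈19.18 (left), 5–1 at x≈20.45 (left) → 0 crossings.
North: no edge straddles that height → 0 crossings.
East: no edge straddles that height → 0 crossings.
South: no edge straddles that height → 0 crossings.
Only Central has an odd count, so the point is inside Central.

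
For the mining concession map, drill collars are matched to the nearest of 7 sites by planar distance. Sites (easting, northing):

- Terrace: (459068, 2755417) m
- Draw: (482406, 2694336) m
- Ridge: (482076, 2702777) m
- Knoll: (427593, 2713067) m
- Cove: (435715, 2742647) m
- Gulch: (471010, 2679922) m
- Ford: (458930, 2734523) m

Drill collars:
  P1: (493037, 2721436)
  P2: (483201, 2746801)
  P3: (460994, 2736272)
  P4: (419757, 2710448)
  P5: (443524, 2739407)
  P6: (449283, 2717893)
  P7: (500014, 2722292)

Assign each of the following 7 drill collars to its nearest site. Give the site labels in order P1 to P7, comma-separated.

Ridge, Terrace, Ford, Knoll, Cove, Ford, Ridge

P1 → Ridge (d²=468301802.00)
P2 → Terrace (d²=656637145.00)
P3 → Ford (d²=7319097.00)
P4 → Knoll (d²=68262057.00)
P5 → Cove (d²=71478081.00)
P6 → Ford (d²=369621509.00)
P7 → Ridge (d²=702607069.00)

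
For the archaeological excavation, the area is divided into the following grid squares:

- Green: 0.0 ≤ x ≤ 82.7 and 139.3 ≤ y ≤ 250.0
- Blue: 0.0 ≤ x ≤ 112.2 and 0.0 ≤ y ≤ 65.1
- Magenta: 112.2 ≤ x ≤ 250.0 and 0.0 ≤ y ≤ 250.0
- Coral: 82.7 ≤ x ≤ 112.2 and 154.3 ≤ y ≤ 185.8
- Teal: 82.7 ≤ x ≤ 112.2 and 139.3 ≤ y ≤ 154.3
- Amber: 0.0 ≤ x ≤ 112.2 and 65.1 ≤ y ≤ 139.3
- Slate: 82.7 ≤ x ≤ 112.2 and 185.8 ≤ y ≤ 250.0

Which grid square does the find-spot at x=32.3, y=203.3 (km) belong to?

Green

The point has x = 32.3 and y = 203.3.
Only Green satisfies 0.0 ≤ x ≤ 82.7 and 139.3 ≤ y ≤ 250.0.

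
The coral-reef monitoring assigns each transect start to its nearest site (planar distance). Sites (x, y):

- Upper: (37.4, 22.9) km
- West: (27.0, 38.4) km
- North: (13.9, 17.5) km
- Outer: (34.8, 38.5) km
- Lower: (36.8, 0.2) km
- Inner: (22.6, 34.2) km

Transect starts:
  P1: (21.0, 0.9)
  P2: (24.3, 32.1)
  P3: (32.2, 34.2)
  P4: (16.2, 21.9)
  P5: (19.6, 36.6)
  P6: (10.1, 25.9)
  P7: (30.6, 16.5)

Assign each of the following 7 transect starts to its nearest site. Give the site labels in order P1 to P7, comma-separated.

Lower, Inner, Outer, North, Inner, North, Upper

P1 → Lower (d²=250.13)
P2 → Inner (d²=7.30)
P3 → Outer (d²=25.25)
P4 → North (d²=24.65)
P5 → Inner (d²=14.76)
P6 → North (d²=85.00)
P7 → Upper (d²=87.20)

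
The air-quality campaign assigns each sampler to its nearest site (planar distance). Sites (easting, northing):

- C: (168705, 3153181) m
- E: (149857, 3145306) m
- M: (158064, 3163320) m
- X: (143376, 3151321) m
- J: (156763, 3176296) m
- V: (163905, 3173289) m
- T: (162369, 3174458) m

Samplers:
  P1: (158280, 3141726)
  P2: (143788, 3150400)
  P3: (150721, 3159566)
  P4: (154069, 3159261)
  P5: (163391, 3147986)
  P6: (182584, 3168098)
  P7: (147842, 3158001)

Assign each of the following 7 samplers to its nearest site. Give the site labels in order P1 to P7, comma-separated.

E, X, M, M, C, V, X

P1 → E (d²=83763329.00)
P2 → X (d²=1017985.00)
P3 → M (d²=68012165.00)
P4 → M (d²=32435506.00)
P5 → C (d²=55226621.00)
P6 → V (d²=375851522.00)
P7 → X (d²=64567556.00)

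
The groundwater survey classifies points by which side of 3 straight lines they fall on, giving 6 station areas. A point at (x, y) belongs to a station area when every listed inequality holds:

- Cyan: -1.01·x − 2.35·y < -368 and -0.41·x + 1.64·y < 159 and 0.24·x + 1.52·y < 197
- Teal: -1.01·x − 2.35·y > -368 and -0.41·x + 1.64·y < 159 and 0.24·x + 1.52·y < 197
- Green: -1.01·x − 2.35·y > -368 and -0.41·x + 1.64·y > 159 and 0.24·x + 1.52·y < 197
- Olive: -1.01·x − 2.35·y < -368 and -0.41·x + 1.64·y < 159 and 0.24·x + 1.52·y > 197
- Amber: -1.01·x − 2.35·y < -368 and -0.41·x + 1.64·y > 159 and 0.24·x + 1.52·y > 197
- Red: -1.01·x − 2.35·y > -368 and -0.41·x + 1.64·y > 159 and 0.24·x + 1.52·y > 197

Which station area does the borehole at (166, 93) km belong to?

-1.01·166 − 2.35·93 = -386.210, which is < -368
-0.41·166 + 1.64·93 = 84.460, which is < 159
0.24·166 + 1.52·93 = 181.200, which is < 197
This sign pattern matches Cyan.

Cyan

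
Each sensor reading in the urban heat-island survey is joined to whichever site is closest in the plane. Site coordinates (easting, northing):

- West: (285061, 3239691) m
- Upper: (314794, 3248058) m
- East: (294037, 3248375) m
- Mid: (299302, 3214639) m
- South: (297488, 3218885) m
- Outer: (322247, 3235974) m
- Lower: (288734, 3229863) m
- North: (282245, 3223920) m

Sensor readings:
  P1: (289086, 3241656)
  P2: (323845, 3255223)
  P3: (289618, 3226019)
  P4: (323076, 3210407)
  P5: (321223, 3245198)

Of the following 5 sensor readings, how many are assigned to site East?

P1 → West
P2 → Upper
P3 → Lower
P4 → Mid
P5 → Upper
0 of the 5 go to East.

0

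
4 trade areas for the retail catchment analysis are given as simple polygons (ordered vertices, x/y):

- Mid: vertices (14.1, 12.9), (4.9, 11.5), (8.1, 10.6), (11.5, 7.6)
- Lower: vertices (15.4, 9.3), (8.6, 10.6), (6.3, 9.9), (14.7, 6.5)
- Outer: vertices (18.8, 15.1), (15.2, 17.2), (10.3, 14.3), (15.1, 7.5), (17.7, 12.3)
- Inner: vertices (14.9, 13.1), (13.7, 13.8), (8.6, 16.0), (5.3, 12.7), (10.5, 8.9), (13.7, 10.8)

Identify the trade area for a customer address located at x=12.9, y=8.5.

Lower

Cast a ray rightward from (12.9, 8.5). For each polygon, the edges (by vertex number in listed order) whose endpoints lie on opposite sides of y = 8.5, where each meets that height, and whether that is right or left of the point:
Mid: 3–4 at x≈10.48 (left), 4–1 at x≈11.94 (left) → 0 crossings.
Lower: 3–4 at x≈9.76 (left), 4–1 at x≈15.20 (right) → 1 crossing.
Outer: 3–4 at x≈14.39 (right), 4–5 at x≈15.64 (right) → 2 crossings.
Inner: no edge straddles that height → 0 crossings.
Only Lower has an odd count, so the point is inside Lower.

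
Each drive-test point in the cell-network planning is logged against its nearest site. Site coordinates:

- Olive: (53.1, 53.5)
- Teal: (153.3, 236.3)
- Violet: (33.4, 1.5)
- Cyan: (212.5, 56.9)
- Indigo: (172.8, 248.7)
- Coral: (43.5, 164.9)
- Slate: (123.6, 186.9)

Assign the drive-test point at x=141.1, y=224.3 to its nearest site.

Teal

Squared distances to each site:
Olive: 36916.640; Teal: 292.840; Violet: 61239.130; Cyan: 33120.720; Indigo: 1600.250; Coral: 13054.120; Slate: 1705.010.
Minimum at Teal.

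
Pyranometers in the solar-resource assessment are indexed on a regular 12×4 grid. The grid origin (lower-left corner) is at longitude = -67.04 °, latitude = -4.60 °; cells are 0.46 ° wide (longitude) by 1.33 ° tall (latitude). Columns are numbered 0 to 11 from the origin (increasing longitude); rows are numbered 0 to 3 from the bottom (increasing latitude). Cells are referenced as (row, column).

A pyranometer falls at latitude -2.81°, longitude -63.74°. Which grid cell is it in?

(1, 7)

Column index: ⌊(-63.74 − -67.04) / 0.46⌋ = ⌊7.174⌋ = 7
Row offset from origin: ⌊(-2.81 − -4.60) / 1.33⌋ = ⌊1.346⌋ = 1 → row 1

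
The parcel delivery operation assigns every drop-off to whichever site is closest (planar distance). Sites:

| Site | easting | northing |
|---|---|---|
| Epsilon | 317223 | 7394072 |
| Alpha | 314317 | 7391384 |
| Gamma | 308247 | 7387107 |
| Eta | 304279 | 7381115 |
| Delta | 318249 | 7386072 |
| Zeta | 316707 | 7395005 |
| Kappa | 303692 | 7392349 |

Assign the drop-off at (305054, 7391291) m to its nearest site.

Squared distances to each site:
Epsilon: 155818522.000; Alpha: 85811818.000; Gamma: 27701105.000; Eta: 104151601.000; Delta: 201345986.000; Zeta: 149586205.000; Kappa: 2974408.000.
Minimum at Kappa.

Kappa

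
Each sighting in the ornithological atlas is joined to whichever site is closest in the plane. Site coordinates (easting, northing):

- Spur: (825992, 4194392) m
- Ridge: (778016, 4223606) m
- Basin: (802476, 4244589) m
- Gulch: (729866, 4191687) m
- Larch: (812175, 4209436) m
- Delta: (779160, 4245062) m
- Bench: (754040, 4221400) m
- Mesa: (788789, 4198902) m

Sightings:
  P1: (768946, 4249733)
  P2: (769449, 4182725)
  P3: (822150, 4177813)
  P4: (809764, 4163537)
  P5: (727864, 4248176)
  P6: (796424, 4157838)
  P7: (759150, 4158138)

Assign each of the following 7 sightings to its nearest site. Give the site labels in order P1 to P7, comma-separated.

Delta, Mesa, Spur, Spur, Bench, Mesa, Gulch

P1 → Delta (d²=126144037.00)
P2 → Mesa (d²=635730929.00)
P3 → Spur (d²=289624205.00)
P4 → Spur (d²=1215379009.00)
P5 → Bench (d²=1402137152.00)
P6 → Mesa (d²=1744545321.00)
P7 → Gulch (d²=1983088057.00)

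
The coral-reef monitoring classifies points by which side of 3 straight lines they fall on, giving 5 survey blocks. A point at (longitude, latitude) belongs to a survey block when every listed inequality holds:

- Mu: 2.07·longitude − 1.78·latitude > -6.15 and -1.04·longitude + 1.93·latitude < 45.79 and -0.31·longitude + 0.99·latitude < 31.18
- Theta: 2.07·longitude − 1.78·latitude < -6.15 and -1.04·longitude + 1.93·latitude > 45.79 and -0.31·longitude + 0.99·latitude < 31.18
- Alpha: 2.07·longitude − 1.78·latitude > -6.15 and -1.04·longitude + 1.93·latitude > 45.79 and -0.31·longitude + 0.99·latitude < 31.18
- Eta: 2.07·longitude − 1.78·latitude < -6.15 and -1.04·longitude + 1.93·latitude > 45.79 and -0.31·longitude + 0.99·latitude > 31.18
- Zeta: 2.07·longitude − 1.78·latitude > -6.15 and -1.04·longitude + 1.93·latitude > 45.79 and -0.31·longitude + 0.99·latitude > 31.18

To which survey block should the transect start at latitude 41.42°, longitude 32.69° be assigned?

Alpha

2.07·32.69 − 1.78·41.42 = -6.059, which is > -6.15
-1.04·32.69 + 1.93·41.42 = 45.943, which is > 45.79
-0.31·32.69 + 0.99·41.42 = 30.872, which is < 31.18
This sign pattern matches Alpha.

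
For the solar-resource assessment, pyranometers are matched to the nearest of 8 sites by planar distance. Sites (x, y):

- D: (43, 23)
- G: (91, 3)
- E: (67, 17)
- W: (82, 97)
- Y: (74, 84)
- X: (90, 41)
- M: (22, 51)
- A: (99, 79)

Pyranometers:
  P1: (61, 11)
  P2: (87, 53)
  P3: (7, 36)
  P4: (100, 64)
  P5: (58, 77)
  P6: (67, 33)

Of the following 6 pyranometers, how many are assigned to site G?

P1 → E
P2 → X
P3 → M
P4 → A
P5 → Y
P6 → E
0 of the 6 go to G.

0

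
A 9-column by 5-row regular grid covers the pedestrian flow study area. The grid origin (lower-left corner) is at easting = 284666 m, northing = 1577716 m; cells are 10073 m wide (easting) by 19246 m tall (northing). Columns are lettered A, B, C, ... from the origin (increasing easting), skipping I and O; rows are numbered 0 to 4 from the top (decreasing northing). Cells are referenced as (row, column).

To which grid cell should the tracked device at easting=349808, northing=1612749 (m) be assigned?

Column index: ⌊(349808 − 284666) / 10073⌋ = ⌊6.467⌋ = 6 → column G
Row offset from origin: ⌊(1612749 − 1577716) / 19246⌋ = ⌊1.820⌋ = 1 → row 3 (counted from top)

(3, G)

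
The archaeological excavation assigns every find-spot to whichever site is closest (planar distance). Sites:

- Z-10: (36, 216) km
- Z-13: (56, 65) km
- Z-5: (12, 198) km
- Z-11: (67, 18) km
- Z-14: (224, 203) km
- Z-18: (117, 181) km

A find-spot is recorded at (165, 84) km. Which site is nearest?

Z-18

Squared distances to each site:
Z-10: 34065.000; Z-13: 12242.000; Z-5: 36405.000; Z-11: 13960.000; Z-14: 17642.000; Z-18: 11713.000.
Minimum at Z-18.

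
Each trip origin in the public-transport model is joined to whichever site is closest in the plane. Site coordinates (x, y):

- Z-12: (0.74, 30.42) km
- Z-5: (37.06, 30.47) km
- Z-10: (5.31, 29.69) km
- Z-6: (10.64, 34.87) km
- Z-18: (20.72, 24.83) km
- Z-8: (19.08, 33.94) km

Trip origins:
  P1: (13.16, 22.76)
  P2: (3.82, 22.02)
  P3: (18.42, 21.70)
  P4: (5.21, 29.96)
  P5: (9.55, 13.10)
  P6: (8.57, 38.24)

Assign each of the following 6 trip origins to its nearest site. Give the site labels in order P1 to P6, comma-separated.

Z-18, Z-10, Z-18, Z-10, Z-18, Z-6

P1 → Z-18 (d²=61.44)
P2 → Z-10 (d²=61.05)
P3 → Z-18 (d²=15.09)
P4 → Z-10 (d²=0.08)
P5 → Z-18 (d²=262.36)
P6 → Z-6 (d²=15.64)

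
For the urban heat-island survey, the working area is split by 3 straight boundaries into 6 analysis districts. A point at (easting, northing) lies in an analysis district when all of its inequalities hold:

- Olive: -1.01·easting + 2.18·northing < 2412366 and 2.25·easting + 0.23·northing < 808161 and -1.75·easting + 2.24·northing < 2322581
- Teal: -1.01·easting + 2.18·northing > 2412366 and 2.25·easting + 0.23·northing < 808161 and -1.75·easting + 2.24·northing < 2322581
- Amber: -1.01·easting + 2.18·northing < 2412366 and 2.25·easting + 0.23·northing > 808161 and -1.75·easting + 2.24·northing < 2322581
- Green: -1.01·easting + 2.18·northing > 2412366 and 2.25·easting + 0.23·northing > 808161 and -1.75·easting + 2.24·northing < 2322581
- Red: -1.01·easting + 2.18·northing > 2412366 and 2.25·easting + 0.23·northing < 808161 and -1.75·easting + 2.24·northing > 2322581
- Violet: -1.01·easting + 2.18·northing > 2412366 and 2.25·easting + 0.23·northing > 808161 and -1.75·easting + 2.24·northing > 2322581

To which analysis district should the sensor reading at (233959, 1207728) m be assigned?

-1.01·233959 + 2.18·1207728 = 2396548.450, which is < 2412366
2.25·233959 + 0.23·1207728 = 804185.190, which is < 808161
-1.75·233959 + 2.24·1207728 = 2295882.470, which is < 2322581
This sign pattern matches Olive.

Olive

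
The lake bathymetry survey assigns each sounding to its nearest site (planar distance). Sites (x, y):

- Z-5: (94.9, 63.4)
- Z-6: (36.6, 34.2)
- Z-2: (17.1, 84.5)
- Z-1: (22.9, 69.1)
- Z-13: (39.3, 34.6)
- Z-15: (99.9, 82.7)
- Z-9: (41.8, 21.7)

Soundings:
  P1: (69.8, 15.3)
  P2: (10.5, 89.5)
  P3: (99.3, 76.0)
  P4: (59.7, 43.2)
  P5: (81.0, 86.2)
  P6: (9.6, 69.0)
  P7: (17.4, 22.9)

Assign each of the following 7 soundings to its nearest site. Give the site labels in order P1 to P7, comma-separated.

P1 → Z-9 (d²=824.96)
P2 → Z-2 (d²=68.56)
P3 → Z-15 (d²=45.25)
P4 → Z-13 (d²=490.12)
P5 → Z-15 (d²=369.46)
P6 → Z-1 (d²=176.90)
P7 → Z-6 (d²=496.33)

Z-9, Z-2, Z-15, Z-13, Z-15, Z-1, Z-6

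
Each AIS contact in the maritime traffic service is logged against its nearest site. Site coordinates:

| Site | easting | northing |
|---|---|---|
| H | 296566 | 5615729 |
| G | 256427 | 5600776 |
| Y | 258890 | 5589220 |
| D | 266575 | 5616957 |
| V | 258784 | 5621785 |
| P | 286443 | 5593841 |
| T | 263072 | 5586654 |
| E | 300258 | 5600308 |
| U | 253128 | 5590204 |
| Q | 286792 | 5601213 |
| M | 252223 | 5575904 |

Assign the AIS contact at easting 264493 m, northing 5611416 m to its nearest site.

D

Squared distances to each site:
H: 1047279298.000; G: 178269956.000; Y: 524056025.000; D: 35037405.000; V: 140108842.000; P: 790683125.000; T: 615175885.000; E: 1402522889.000; U: 579112169.000; Q: 601346610.000; M: 1411655044.000.
Minimum at D.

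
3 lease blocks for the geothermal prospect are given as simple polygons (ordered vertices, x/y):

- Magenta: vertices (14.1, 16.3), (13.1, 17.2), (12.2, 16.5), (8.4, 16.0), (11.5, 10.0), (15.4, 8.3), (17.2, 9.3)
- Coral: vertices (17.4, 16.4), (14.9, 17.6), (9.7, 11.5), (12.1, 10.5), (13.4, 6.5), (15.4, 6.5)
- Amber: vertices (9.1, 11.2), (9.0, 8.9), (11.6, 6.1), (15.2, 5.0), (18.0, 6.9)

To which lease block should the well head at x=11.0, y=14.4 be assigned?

Magenta

Cast a ray rightward from (11.0, 14.4). For each polygon, the edges (by vertex number in listed order) whose endpoints lie on opposite sides of y = 14.4, where each meets that height, and whether that is right or left of the point:
Magenta: 4–5 at x≈9.23 (left), 7–1 at x≈14.94 (right) → 1 crossing.
Coral: 2–3 at x≈12.17 (right), 6–1 at x≈17.00 (right) → 2 crossings.
Amber: no edge straddles that height → 0 crossings.
Only Magenta has an odd count, so the point is inside Magenta.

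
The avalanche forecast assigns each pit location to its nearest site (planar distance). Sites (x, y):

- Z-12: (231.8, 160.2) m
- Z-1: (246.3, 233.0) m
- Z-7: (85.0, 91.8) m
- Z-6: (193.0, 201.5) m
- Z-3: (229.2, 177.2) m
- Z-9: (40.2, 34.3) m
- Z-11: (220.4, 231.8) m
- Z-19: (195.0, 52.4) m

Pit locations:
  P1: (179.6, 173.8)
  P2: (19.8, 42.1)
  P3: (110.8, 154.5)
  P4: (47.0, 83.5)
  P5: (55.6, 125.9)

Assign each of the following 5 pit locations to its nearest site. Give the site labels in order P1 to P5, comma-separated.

Z-6, Z-9, Z-7, Z-7, Z-7

P1 → Z-6 (d²=946.85)
P2 → Z-9 (d²=477.00)
P3 → Z-7 (d²=4596.93)
P4 → Z-7 (d²=1512.89)
P5 → Z-7 (d²=2027.17)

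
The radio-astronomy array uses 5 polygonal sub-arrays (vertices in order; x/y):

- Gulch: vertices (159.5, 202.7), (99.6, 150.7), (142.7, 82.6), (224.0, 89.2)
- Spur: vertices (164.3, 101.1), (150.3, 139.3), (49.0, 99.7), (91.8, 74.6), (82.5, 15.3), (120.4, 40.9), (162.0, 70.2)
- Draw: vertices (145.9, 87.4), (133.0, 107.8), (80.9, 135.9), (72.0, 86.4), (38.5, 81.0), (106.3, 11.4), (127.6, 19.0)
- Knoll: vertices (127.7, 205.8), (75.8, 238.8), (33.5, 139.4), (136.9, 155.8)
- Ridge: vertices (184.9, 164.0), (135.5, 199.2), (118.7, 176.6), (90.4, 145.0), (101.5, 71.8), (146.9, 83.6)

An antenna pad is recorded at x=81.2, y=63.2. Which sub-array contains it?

Draw

Cast a ray rightward from (81.2, 63.2). For each polygon, the edges (by vertex number in listed order) whose endpoints lie on opposite sides of y = 63.2, where each meets that height, and whether that is right or left of the point:
Gulch: no edge straddles that height → 0 crossings.
Spur: 4–5 at x≈90.01 (right), 6–7 at x≈152.06 (right) → 2 crossings.
Draw: 5–6 at x≈55.84 (left), 7–1 at x≈139.43 (right) → 1 crossing.
Knoll: no edge straddles that height → 0 crossings.
Ridge: no edge straddles that height → 0 crossings.
Only Draw has an odd count, so the point is inside Draw.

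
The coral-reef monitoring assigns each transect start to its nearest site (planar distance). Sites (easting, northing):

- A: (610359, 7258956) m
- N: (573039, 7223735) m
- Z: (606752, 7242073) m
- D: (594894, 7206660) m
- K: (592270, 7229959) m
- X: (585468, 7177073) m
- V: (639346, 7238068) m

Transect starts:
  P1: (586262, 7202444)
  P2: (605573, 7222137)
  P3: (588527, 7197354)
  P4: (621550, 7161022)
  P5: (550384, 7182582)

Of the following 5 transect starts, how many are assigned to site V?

P1 → D
P2 → K
P3 → D
P4 → X
P5 → X
0 of the 5 go to V.

0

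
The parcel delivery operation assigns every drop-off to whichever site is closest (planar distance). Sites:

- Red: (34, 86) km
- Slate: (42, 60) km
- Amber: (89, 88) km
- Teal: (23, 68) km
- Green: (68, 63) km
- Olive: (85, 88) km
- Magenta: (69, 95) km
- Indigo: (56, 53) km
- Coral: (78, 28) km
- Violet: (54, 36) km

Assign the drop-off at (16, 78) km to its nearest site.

Squared distances to each site:
Red: 388.000; Slate: 1000.000; Amber: 5429.000; Teal: 149.000; Green: 2929.000; Olive: 4861.000; Magenta: 3098.000; Indigo: 2225.000; Coral: 6344.000; Violet: 3208.000.
Minimum at Teal.

Teal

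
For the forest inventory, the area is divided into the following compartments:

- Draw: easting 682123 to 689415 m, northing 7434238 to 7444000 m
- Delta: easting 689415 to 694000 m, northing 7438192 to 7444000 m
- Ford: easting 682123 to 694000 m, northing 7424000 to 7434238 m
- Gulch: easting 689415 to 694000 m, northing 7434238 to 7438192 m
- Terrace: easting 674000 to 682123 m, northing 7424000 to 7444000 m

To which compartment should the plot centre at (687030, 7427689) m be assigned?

Ford

The point has easting = 687030 and northing = 7427689.
Only Ford satisfies 682123 ≤ easting ≤ 694000 and 7424000 ≤ northing ≤ 7434238.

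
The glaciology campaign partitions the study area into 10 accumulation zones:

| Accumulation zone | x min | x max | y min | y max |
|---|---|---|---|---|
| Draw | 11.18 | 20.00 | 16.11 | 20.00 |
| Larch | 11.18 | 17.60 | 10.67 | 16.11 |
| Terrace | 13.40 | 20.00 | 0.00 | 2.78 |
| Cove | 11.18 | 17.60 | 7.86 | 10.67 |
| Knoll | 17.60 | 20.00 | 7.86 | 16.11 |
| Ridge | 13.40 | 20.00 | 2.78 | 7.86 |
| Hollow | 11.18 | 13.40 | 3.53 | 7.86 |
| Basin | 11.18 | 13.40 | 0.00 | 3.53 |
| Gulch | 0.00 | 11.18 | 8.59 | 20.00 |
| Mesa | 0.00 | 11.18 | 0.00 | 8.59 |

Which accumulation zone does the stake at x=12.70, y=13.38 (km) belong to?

The point has x = 12.70 and y = 13.38.
Only Larch satisfies 11.18 ≤ x ≤ 17.60 and 10.67 ≤ y ≤ 16.11.

Larch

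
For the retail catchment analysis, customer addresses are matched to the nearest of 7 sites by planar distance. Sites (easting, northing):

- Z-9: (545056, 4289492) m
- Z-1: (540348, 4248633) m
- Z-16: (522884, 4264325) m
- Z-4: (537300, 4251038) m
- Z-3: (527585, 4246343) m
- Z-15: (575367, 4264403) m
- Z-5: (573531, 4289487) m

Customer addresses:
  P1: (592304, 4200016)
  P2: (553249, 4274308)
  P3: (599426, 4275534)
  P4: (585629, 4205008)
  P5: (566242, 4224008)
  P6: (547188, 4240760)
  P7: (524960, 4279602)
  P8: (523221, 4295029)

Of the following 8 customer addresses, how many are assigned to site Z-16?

1

P1 → Z-15
P2 → Z-9
P3 → Z-15
P4 → Z-15
P5 → Z-1
P6 → Z-1
P7 → Z-16
P8 → Z-9
1 of the 8 goes to Z-16.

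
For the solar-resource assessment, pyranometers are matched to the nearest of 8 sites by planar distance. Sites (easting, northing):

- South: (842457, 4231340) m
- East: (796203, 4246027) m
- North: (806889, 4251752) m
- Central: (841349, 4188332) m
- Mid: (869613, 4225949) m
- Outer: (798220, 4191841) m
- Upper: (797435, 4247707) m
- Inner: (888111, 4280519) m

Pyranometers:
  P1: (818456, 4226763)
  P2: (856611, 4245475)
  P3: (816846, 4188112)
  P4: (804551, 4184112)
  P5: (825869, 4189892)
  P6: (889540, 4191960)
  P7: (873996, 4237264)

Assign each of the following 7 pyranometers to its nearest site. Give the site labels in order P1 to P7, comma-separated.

South, South, Outer, Outer, Central, Mid, Mid

P1 → South (d²=596996930.00)
P2 → South (d²=400133941.00)
P3 → Outer (d²=360833317.00)
P4 → Outer (d²=99819002.00)
P5 → Central (d²=242064000.00)
P6 → Mid (d²=1552337450.00)
P7 → Mid (d²=147239914.00)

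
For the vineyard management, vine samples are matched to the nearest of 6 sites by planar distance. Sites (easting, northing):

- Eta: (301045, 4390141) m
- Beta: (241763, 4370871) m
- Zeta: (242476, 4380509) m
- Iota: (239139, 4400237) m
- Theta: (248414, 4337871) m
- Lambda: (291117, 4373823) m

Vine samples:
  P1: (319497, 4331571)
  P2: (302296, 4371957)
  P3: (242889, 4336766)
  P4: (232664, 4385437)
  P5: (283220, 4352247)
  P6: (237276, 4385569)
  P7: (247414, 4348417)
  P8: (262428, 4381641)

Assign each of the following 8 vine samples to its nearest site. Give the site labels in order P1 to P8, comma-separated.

P1 → Lambda (d²=2590655904.00)
P2 → Lambda (d²=128451997.00)
P3 → Theta (d²=31746650.00)
P4 → Zeta (d²=120560528.00)
P5 → Lambda (d²=527886385.00)
P6 → Zeta (d²=52643600.00)
P7 → Theta (d²=112218116.00)
P8 → Zeta (d²=399363728.00)

Lambda, Lambda, Theta, Zeta, Lambda, Zeta, Theta, Zeta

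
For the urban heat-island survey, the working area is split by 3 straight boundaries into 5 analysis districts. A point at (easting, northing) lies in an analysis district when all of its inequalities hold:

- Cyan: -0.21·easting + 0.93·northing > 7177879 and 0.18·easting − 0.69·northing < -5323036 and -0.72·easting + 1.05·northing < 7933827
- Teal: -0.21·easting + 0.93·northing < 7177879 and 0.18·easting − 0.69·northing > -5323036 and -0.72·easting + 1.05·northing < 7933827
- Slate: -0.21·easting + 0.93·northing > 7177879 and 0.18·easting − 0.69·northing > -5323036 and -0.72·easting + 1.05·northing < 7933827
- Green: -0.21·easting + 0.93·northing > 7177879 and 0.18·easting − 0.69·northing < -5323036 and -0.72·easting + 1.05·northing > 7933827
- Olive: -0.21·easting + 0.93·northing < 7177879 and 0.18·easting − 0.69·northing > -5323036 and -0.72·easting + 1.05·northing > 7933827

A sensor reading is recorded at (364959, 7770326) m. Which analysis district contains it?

Teal

-0.21·364959 + 0.93·7770326 = 7149761.790, which is < 7177879
0.18·364959 − 0.69·7770326 = -5295832.320, which is > -5323036
-0.72·364959 + 1.05·7770326 = 7896071.820, which is < 7933827
This sign pattern matches Teal.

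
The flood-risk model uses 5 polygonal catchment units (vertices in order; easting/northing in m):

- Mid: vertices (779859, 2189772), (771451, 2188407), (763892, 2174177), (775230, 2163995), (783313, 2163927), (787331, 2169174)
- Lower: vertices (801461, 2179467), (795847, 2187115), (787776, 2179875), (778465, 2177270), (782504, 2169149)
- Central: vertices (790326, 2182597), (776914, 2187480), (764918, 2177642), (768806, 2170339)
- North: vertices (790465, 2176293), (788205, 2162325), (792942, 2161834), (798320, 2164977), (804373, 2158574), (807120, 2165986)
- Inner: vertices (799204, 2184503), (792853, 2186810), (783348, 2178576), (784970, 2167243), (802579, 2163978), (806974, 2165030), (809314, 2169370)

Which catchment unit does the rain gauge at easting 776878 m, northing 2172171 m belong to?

Cast a ray rightward from (776878, 2172171). For each polygon, the edges (by vertex number in listed order) whose endpoints lie on opposite sides of northing = 2172171, where each meets that height, and whether that is right or left of the point:
Mid: 3–4 at easting≈766125.7 (left), 6–1 at easting≈786243.8 (right) → 1 crossing.
Lower: 4–5 at easting≈781001.0 (right), 5–1 at easting≈788056.2 (right) → 2 crossings.
Central: 3–4 at easting≈767830.7 (left), 4–1 at easting≈772022.2 (left) → 0 crossings.
North: 1–2 at easting≈789798.1 (right), 6–1 at easting≈797125.7 (right) → 2 crossings.
Inner: 3–4 at easting≈784264.7 (right), 7–1 at easting≈807442.7 (right) → 2 crossings.
Only Mid has an odd count, so the point is inside Mid.

Mid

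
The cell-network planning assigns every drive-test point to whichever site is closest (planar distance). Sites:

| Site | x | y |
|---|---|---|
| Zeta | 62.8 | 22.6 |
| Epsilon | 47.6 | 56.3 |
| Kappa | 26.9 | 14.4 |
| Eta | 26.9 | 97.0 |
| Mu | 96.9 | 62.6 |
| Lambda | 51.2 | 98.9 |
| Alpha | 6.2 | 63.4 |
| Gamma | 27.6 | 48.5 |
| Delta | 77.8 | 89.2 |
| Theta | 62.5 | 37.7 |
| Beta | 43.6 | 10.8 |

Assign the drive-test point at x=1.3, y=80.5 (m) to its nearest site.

Squared distances to each site:
Zeta: 7134.660; Epsilon: 2729.330; Kappa: 5024.570; Eta: 927.610; Mu: 9459.770; Lambda: 2828.570; Alpha: 316.420; Gamma: 1715.690; Delta: 5927.940; Theta: 5577.280; Beta: 6647.380.
Minimum at Alpha.

Alpha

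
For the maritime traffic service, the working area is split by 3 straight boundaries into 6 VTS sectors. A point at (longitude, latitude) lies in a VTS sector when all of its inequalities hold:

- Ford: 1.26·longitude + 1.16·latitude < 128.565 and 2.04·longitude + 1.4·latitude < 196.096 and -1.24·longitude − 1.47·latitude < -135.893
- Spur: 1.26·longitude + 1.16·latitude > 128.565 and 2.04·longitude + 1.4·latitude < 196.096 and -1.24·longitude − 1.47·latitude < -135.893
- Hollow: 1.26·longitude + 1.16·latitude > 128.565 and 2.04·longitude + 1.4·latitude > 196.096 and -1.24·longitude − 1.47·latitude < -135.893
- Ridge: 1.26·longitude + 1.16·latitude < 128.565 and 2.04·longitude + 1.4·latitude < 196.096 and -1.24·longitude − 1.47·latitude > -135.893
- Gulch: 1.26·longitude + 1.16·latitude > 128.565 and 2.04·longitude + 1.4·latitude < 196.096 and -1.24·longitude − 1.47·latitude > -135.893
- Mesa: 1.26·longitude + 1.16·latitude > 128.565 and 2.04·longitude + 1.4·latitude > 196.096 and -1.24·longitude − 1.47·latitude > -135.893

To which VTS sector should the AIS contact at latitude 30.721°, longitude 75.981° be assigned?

Hollow

1.26·75.981 + 1.16·30.721 = 131.372, which is > 128.565
2.04·75.981 + 1.4·30.721 = 198.011, which is > 196.096
-1.24·75.981 − 1.47·30.721 = -139.376, which is < -135.893
This sign pattern matches Hollow.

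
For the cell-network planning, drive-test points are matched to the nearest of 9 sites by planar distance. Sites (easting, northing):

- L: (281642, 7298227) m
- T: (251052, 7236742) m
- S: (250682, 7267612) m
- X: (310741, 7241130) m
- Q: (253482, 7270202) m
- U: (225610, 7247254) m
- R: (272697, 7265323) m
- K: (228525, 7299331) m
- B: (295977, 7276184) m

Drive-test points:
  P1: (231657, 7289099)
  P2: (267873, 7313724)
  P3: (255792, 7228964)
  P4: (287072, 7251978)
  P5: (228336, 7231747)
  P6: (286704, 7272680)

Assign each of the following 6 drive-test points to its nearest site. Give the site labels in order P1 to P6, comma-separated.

P1 → K (d²=114503248.00)
P2 → L (d²=429742370.00)
P3 → T (d²=82964884.00)
P4 → R (d²=384729650.00)
P5 → U (d²=247898125.00)
P6 → B (d²=98266545.00)

K, L, T, R, U, B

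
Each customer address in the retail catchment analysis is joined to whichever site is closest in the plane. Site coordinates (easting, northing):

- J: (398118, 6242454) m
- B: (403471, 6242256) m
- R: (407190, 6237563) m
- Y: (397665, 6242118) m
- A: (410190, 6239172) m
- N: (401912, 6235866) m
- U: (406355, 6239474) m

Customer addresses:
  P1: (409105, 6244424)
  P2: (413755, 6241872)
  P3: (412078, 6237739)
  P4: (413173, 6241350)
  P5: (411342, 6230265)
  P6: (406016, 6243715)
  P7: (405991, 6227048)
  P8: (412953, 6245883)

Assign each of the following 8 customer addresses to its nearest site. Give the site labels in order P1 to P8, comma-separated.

P1 → A (d²=28760729.00)
P2 → A (d²=19999225.00)
P3 → A (d²=5618033.00)
P4 → A (d²=13641973.00)
P5 → R (d²=70499908.00)
P6 → B (d²=8605706.00)
P7 → N (d²=94395365.00)
P8 → A (d²=52671690.00)

A, A, A, A, R, B, N, A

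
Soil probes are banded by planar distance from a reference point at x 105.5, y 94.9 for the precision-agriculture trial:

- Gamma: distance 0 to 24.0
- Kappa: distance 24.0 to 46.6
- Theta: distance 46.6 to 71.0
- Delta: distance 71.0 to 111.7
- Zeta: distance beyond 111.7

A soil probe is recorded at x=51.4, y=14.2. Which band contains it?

Distance = √((51.4−105.5)² + (14.2−94.9)²) = √(2926.810 + 6512.490) = 97.156.
71.0 ≤ 97.156 < 111.7 → Delta.

Delta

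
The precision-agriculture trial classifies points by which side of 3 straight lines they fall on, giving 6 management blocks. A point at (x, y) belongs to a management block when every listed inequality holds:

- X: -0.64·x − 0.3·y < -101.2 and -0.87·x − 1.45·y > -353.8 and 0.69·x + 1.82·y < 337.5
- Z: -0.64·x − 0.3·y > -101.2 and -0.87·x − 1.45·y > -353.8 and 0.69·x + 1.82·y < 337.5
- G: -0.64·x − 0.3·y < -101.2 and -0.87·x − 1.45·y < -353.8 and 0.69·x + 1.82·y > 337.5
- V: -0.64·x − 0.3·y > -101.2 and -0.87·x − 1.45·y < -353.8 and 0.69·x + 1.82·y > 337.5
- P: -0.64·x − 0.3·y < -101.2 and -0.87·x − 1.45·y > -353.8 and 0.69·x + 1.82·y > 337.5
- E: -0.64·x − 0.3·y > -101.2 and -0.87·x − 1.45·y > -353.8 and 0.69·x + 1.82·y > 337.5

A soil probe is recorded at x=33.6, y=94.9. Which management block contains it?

Z

-0.64·33.6 − 0.3·94.9 = -49.974, which is > -101.2
-0.87·33.6 − 1.45·94.9 = -166.837, which is > -353.8
0.69·33.6 + 1.82·94.9 = 195.902, which is < 337.5
This sign pattern matches Z.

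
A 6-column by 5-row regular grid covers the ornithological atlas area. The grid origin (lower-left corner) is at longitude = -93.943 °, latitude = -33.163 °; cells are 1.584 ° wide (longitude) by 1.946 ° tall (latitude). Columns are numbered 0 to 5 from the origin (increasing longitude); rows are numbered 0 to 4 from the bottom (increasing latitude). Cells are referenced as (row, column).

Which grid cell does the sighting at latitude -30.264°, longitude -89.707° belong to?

(1, 2)

Column index: ⌊(-89.707 − -93.943) / 1.584⌋ = ⌊2.674⌋ = 2
Row offset from origin: ⌊(-30.264 − -33.163) / 1.946⌋ = ⌊1.490⌋ = 1 → row 1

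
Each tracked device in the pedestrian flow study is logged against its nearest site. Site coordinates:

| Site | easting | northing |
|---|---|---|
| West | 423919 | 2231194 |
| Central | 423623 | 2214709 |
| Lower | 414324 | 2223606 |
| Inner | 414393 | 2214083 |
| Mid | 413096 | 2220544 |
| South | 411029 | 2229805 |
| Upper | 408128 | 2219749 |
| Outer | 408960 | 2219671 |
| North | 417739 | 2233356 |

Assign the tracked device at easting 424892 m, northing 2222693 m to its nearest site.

Squared distances to each site:
West: 73213730.000; Central: 65354617.000; Lower: 112516193.000; Inner: 184361101.000; Mid: 143763817.000; South: 242763313.000; Upper: 289698832.000; Outer: 262961108.000; North: 164864978.000.
Minimum at Central.

Central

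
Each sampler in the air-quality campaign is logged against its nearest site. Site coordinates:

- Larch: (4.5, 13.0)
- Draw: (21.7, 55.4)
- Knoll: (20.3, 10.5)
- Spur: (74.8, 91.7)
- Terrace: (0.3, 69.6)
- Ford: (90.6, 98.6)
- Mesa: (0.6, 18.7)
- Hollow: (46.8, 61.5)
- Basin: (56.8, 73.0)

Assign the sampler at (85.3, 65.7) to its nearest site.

Spur

Squared distances to each site:
Larch: 9305.930; Draw: 4151.050; Knoll: 7272.040; Spur: 786.250; Terrace: 7240.210; Ford: 1110.500; Mesa: 9383.090; Hollow: 1499.890; Basin: 865.540.
Minimum at Spur.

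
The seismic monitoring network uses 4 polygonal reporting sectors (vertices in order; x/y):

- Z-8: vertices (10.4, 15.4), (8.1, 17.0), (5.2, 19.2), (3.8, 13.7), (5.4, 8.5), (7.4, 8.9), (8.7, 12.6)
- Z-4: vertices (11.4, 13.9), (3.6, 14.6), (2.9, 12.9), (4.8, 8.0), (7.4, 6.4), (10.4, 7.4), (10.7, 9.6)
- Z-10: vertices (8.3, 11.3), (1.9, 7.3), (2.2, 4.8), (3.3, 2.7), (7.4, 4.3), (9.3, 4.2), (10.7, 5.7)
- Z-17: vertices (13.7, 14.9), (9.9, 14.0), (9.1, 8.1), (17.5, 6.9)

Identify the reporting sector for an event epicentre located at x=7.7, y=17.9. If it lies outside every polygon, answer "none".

Cast a ray rightward from (7.7, 17.9). For each polygon, the edges (by vertex number in listed order) whose endpoints lie on opposite sides of y = 17.9, where each meets that height, and whether that is right or left of the point:
Z-8: 2–3 at x≈6.91 (left), 3–4 at x≈4.87 (left) → 0 crossings.
Z-4: no edge straddles that height → 0 crossings.
Z-10: no edge straddles that height → 0 crossings.
Z-17: no edge straddles that height → 0 crossings.
All counts are even, so the point lies outside every listed polygon.

none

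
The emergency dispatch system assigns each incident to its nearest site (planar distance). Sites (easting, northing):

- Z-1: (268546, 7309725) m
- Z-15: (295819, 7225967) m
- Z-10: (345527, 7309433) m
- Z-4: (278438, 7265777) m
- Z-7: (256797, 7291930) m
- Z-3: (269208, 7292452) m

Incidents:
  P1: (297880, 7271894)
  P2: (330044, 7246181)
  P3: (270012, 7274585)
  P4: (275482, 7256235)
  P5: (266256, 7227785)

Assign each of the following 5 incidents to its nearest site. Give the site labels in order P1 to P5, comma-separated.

P1 → Z-4 (d²=415409053.00)
P2 → Z-15 (d²=1579956421.00)
P3 → Z-4 (d²=148578340.00)
P4 → Z-4 (d²=99787700.00)
P5 → Z-15 (d²=877276093.00)

Z-4, Z-15, Z-4, Z-4, Z-15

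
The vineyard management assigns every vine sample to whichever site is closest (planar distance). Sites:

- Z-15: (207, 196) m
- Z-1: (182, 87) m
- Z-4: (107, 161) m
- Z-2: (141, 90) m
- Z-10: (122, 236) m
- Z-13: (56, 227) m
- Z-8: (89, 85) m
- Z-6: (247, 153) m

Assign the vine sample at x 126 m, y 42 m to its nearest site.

Z-2

Squared distances to each site:
Z-15: 30277.000; Z-1: 5161.000; Z-4: 14522.000; Z-2: 2529.000; Z-10: 37652.000; Z-13: 39125.000; Z-8: 3218.000; Z-6: 26962.000.
Minimum at Z-2.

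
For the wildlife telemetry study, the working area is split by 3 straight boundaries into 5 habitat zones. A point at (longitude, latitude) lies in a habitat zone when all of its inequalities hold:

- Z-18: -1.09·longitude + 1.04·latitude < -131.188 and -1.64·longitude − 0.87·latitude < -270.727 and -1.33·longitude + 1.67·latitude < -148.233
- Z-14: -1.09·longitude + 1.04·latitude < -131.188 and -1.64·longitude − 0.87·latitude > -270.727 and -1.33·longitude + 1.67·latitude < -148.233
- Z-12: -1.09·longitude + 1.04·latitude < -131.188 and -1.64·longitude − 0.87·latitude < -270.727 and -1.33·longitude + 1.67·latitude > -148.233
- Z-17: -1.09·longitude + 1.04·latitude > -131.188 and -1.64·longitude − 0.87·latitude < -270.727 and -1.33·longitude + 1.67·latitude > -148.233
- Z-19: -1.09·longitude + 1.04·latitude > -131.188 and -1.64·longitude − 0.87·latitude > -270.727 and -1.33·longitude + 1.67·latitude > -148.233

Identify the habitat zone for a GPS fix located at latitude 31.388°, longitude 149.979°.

Z-17

-1.09·149.979 + 1.04·31.388 = -130.834, which is > -131.188
-1.64·149.979 − 0.87·31.388 = -273.273, which is < -270.727
-1.33·149.979 + 1.67·31.388 = -147.054, which is > -148.233
This sign pattern matches Z-17.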